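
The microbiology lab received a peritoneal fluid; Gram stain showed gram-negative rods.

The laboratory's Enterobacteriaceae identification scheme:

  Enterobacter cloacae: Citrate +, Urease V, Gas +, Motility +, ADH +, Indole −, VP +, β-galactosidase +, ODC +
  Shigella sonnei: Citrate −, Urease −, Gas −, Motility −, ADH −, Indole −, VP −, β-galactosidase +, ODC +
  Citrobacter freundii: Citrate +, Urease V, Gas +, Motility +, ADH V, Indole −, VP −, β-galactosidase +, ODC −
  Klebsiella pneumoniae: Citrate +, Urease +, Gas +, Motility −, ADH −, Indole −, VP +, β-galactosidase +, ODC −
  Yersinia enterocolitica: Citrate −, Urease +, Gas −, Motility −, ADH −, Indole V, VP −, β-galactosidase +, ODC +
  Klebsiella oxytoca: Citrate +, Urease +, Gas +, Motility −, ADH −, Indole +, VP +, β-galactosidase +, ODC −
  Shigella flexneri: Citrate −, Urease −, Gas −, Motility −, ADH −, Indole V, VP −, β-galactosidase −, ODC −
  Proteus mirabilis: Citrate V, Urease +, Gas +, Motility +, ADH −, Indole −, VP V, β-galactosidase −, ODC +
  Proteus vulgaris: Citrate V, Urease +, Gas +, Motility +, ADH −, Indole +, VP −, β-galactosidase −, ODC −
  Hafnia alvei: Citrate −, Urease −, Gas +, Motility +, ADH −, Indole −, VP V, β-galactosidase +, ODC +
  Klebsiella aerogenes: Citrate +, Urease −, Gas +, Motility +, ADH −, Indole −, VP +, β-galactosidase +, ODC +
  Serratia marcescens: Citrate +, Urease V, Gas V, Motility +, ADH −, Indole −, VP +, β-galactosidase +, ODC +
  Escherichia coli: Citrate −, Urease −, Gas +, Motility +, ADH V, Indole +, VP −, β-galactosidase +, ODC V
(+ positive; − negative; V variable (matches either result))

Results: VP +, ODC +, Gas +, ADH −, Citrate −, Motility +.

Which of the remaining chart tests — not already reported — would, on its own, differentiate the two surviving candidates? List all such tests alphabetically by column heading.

Gas +: excludes Shigella sonnei, Yersinia enterocolitica, Shigella flexneri — 10 left.
ADH −: excludes Enterobacter cloacae — 9 left.
ODC +: excludes Citrobacter freundii, Klebsiella pneumoniae, Klebsiella oxytoca, Proteus vulgaris — 5 left.
VP +: excludes Escherichia coli — 4 left.
Motility +: all 4 remaining candidates are consistent.
Citrate −: excludes Klebsiella aerogenes, Serratia marcescens — 2 left.
Two candidates remain: Hafnia alvei and Proteus mirabilis.
  Urease: Hafnia alvei −, Proteus mirabilis + — discriminates.
  Indole: − vs − — same for both, does not separate.
  β-galactosidase: Hafnia alvei +, Proteus mirabilis − — discriminates.

Urease, β-galactosidase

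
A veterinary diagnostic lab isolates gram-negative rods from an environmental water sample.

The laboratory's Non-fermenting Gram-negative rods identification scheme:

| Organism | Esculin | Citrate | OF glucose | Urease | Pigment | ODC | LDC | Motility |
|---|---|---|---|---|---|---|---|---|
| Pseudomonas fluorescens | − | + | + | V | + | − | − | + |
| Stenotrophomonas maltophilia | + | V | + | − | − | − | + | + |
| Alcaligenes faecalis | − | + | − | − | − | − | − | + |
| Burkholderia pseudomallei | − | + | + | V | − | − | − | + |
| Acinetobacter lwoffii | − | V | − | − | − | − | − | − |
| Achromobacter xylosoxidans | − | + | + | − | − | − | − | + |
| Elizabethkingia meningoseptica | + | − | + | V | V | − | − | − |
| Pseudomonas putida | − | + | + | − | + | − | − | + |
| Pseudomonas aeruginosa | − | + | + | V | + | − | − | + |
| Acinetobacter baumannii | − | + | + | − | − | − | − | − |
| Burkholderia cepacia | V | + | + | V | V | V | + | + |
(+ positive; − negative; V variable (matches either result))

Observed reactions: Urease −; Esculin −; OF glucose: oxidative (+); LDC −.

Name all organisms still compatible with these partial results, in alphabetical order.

Achromobacter xylosoxidans, Acinetobacter baumannii, Burkholderia pseudomallei, Pseudomonas aeruginosa, Pseudomonas fluorescens, Pseudomonas putida

Urease −: all 11 remaining candidates are consistent.
OF glucose +: excludes Alcaligenes faecalis, Acinetobacter lwoffii — 9 left.
Esculin −: excludes Stenotrophomonas maltophilia, Elizabethkingia meningoseptica — 7 left.
LDC −: excludes Burkholderia cepacia — 6 left.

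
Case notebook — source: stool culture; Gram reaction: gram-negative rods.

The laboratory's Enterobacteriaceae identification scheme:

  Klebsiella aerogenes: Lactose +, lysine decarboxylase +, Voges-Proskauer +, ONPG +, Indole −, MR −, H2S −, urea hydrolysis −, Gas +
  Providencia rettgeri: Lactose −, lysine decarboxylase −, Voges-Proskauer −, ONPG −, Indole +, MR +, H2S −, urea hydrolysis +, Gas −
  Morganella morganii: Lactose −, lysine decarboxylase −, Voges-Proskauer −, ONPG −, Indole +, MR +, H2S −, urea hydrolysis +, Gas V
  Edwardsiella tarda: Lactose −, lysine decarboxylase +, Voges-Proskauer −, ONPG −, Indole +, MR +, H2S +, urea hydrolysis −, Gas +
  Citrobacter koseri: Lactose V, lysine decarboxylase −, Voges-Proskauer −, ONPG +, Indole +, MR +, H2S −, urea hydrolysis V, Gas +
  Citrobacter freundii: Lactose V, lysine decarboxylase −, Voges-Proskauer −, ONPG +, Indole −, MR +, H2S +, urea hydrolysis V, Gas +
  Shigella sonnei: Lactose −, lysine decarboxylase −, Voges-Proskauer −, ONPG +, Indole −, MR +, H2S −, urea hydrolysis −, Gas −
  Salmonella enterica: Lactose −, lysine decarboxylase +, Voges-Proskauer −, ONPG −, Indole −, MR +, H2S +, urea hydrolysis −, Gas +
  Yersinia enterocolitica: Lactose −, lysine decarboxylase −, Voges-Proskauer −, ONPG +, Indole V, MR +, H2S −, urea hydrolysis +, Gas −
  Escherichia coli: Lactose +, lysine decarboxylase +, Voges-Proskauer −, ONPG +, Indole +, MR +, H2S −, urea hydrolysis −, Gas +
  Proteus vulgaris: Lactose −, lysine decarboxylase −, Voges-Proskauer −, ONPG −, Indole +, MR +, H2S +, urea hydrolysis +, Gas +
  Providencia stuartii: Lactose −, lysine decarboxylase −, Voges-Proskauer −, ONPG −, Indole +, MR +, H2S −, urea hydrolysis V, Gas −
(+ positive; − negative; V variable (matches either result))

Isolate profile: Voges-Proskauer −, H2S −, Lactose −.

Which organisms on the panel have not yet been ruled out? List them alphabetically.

Citrobacter koseri, Morganella morganii, Providencia rettgeri, Providencia stuartii, Shigella sonnei, Yersinia enterocolitica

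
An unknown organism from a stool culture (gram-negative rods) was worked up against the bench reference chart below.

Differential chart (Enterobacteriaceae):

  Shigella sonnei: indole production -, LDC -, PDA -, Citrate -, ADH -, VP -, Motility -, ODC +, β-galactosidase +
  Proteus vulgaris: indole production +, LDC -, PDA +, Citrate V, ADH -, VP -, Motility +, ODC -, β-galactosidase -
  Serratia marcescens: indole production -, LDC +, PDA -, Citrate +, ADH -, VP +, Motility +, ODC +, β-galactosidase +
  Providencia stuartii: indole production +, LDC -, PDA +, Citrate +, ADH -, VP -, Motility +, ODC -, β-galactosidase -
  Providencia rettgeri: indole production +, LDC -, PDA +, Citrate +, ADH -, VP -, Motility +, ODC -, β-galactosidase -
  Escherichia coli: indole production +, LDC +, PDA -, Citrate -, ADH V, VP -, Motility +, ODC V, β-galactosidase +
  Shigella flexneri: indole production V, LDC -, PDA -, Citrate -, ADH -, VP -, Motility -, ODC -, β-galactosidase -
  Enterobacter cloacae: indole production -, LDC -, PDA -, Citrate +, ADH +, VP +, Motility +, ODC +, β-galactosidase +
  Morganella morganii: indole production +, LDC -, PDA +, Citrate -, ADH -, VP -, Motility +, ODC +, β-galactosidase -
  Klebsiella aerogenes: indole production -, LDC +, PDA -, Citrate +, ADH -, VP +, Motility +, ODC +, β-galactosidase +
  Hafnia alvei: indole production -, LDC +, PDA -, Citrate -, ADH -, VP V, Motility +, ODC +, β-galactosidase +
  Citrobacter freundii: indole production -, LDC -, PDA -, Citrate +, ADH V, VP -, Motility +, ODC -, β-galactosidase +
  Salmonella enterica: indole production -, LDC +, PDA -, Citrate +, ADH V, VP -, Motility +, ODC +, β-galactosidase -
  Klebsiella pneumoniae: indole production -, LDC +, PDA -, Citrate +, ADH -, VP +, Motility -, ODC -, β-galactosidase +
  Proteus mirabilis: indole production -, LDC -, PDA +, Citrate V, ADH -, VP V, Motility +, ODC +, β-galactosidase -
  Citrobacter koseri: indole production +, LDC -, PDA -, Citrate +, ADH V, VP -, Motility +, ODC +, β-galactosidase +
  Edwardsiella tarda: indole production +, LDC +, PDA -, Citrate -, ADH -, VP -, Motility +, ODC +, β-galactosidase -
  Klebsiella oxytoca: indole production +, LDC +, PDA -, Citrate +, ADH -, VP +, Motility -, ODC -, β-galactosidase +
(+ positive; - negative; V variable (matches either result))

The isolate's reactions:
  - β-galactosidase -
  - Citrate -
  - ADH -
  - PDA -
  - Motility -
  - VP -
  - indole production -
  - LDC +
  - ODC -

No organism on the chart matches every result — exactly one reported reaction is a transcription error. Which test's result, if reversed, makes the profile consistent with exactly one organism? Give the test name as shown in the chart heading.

LDC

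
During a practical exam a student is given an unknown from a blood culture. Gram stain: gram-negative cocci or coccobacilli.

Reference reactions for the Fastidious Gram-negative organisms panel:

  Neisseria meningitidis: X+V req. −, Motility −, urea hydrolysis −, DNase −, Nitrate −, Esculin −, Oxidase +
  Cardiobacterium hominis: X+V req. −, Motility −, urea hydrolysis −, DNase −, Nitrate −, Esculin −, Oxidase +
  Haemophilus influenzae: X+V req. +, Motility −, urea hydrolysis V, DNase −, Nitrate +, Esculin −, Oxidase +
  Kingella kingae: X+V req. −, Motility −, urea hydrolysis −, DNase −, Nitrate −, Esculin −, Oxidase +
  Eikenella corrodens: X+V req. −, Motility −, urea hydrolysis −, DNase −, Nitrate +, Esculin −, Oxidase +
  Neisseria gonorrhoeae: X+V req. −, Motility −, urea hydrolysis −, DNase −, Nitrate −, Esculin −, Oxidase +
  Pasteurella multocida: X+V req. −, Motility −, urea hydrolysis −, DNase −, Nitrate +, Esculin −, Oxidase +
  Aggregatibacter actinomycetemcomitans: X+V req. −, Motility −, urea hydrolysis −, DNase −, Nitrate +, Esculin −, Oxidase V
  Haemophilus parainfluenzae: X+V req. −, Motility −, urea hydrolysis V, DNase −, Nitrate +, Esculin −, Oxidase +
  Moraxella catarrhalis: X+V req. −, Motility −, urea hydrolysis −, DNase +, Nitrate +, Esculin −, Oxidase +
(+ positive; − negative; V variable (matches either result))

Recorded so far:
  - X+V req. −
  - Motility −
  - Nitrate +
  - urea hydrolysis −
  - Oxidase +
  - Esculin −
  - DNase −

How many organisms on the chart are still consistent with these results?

X+V req. −: excludes Haemophilus influenzae — 9 left.
Nitrate +: excludes Neisseria meningitidis, Cardiobacterium hominis, Kingella kingae, Neisseria gonorrhoeae — 5 left.
Motility −: all 5 remaining candidates are consistent.
Esculin −: all 5 remaining candidates are consistent.
urea hydrolysis −: all 5 remaining candidates are consistent.
Oxidase +: all 5 remaining candidates are consistent.
DNase −: excludes Moraxella catarrhalis — 4 left.
Still consistent: Aggregatibacter actinomycetemcomitans, Eikenella corrodens, Haemophilus parainfluenzae, Pasteurella multocida.

4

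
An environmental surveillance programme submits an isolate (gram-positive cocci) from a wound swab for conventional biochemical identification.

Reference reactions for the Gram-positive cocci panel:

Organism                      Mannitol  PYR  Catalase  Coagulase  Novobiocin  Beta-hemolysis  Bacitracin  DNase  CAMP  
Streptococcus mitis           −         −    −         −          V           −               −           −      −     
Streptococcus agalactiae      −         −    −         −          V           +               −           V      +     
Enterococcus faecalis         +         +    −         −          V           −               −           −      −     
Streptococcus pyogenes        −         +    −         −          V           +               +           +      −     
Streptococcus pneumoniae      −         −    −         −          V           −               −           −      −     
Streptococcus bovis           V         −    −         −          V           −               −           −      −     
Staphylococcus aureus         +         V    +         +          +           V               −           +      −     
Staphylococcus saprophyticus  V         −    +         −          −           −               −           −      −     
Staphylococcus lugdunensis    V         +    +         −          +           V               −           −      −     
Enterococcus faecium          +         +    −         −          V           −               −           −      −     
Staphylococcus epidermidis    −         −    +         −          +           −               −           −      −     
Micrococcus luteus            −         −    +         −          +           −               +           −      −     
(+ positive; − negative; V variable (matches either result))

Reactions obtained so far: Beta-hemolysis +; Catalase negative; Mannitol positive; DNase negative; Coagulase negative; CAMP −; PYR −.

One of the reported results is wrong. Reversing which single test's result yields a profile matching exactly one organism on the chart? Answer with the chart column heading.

Beta-hemolysis

As reported, no row in the chart matches all 7 reactions.
Reversing DNase → still no organism matches.
Reversing Mannitol → still no organism matches.
Reversing PYR → still no organism matches.
Reversing Catalase → still no organism matches.
Reversing Beta-hemolysis (to −) → unique match: Streptococcus bovis.
Reversing CAMP → still no organism matches.
Reversing Coagulase → still no organism matches.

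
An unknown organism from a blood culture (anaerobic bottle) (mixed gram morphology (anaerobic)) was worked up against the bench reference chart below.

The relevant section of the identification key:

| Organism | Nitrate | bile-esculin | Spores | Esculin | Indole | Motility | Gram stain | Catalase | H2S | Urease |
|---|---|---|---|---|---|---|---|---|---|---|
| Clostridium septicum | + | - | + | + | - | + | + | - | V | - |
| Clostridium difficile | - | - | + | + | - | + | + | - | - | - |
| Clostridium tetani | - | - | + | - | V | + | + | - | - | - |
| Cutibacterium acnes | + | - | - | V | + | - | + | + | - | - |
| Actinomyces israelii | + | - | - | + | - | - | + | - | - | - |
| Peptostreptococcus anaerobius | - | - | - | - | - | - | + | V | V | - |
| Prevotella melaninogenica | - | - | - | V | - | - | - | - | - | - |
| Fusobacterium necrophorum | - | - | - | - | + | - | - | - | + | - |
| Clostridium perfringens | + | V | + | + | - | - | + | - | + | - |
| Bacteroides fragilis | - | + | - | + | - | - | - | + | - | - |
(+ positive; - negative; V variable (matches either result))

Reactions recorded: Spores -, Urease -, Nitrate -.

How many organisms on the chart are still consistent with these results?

4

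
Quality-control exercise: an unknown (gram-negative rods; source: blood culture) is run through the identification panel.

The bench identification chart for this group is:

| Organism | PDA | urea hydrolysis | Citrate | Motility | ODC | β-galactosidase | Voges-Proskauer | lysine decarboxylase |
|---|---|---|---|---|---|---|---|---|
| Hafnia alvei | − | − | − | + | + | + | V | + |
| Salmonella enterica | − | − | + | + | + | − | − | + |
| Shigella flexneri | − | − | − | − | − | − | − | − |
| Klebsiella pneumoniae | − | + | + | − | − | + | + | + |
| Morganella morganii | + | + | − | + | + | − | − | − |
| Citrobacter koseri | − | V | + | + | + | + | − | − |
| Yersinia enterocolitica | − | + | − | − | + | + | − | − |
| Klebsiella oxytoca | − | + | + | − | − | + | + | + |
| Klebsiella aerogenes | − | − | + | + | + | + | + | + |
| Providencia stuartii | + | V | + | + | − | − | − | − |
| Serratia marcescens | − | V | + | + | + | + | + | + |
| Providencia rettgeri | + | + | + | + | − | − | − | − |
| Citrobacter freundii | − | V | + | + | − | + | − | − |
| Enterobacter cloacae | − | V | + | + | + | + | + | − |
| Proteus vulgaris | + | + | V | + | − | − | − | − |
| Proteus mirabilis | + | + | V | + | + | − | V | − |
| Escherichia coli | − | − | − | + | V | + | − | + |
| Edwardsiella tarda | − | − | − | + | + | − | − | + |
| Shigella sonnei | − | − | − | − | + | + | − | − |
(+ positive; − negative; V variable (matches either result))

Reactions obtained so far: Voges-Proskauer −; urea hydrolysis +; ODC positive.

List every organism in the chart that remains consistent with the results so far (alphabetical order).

Voges-Proskauer −: excludes 5 organisms — 14 left.
urea hydrolysis +: excludes 6 organisms — 8 left.
ODC +: excludes Providencia stuartii, Providencia rettgeri, Citrobacter freundii, Proteus vulgaris — 4 left.

Citrobacter koseri, Morganella morganii, Proteus mirabilis, Yersinia enterocolitica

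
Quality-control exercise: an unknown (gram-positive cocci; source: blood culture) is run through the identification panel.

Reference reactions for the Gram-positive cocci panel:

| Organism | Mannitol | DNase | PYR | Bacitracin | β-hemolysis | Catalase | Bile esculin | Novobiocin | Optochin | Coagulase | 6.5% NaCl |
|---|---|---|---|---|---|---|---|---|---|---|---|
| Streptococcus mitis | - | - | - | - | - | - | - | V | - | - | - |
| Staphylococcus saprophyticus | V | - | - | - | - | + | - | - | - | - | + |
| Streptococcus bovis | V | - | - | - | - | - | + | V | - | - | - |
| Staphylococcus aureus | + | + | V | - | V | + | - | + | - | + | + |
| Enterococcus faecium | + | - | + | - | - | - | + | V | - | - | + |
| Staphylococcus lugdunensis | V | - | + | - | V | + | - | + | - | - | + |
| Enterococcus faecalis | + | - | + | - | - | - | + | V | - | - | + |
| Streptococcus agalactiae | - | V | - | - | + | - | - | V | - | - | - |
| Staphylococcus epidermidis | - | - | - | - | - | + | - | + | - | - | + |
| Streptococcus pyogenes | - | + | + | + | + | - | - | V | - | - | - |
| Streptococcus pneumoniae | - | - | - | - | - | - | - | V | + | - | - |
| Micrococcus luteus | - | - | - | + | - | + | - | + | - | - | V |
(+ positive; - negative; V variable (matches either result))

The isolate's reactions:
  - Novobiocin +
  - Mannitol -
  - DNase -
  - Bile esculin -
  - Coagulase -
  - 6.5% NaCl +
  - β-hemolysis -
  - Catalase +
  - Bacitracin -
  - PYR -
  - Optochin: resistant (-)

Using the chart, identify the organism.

PYR -: excludes Enterococcus faecium, Staphylococcus lugdunensis, Enterococcus faecalis, Streptococcus pyogenes — 8 left.
Optochin -: excludes Streptococcus pneumoniae — 7 left.
Bacitracin -: excludes Micrococcus luteus — 6 left.
DNase -: excludes Staphylococcus aureus — 5 left.
Catalase +: excludes Streptococcus mitis, Streptococcus bovis, Streptococcus agalactiae — 2 left.
Coagulase -: all 2 remaining candidates are consistent.
Bile esculin -: all 2 remaining candidates are consistent.
β-hemolysis -: all 2 remaining candidates are consistent.
Novobiocin +: excludes Staphylococcus saprophyticus — 1 left.
6.5% NaCl +: the one remaining candidate is consistent.
Mannitol -: the one remaining candidate is consistent.

Staphylococcus epidermidis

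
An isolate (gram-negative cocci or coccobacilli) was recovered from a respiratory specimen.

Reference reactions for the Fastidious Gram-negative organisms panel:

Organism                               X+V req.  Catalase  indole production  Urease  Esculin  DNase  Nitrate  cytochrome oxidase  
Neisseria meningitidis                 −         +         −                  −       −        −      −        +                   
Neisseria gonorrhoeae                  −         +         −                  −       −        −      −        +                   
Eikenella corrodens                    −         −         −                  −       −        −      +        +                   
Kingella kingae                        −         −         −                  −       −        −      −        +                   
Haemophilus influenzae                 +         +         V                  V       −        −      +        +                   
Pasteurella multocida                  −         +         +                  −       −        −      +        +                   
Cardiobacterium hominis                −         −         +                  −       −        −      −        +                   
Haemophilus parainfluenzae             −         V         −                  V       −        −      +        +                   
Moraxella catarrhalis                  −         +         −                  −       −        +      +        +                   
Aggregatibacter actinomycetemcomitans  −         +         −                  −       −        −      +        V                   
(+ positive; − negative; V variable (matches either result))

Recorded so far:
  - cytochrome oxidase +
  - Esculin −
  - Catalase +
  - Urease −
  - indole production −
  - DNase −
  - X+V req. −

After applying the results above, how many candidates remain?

DNase −: excludes Moraxella catarrhalis — 9 left.
cytochrome oxidase +: all 9 remaining candidates are consistent.
X+V req. −: excludes Haemophilus influenzae — 8 left.
Catalase +: excludes Eikenella corrodens, Kingella kingae, Cardiobacterium hominis — 5 left.
indole production −: excludes Pasteurella multocida — 4 left.
Esculin −: all 4 remaining candidates are consistent.
Urease −: all 4 remaining candidates are consistent.
Still consistent: Aggregatibacter actinomycetemcomitans, Haemophilus parainfluenzae, Neisseria gonorrhoeae, Neisseria meningitidis.

4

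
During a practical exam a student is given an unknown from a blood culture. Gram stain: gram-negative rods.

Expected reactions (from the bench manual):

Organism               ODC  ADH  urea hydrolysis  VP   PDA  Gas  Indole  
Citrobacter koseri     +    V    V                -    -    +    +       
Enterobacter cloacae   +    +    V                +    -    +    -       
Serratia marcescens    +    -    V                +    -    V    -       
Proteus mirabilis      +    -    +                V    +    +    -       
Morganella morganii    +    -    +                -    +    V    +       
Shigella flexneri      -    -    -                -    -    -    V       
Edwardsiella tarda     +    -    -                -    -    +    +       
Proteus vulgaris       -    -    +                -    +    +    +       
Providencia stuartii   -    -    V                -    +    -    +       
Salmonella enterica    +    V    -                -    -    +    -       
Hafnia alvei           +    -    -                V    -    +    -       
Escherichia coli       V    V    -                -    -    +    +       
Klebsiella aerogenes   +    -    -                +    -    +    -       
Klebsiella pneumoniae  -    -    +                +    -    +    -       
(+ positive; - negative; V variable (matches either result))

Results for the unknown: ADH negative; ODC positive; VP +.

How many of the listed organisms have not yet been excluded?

VP +: excludes 8 organisms — 6 left.
ADH -: excludes Enterobacter cloacae — 5 left.
ODC +: excludes Klebsiella pneumoniae — 4 left.
Still consistent: Hafnia alvei, Klebsiella aerogenes, Proteus mirabilis, Serratia marcescens.

4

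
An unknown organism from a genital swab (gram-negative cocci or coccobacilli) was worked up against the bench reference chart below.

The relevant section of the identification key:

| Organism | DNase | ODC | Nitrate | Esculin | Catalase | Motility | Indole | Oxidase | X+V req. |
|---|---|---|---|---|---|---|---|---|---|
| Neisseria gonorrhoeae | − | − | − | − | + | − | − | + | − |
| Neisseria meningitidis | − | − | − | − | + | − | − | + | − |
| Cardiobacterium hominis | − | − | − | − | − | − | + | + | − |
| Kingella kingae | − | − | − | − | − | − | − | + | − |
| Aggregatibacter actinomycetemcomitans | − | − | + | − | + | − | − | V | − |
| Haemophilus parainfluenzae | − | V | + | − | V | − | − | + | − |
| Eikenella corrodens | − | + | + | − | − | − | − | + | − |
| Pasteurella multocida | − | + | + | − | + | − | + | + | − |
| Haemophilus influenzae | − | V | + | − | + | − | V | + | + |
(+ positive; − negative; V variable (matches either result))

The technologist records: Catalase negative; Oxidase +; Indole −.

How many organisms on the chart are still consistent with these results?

3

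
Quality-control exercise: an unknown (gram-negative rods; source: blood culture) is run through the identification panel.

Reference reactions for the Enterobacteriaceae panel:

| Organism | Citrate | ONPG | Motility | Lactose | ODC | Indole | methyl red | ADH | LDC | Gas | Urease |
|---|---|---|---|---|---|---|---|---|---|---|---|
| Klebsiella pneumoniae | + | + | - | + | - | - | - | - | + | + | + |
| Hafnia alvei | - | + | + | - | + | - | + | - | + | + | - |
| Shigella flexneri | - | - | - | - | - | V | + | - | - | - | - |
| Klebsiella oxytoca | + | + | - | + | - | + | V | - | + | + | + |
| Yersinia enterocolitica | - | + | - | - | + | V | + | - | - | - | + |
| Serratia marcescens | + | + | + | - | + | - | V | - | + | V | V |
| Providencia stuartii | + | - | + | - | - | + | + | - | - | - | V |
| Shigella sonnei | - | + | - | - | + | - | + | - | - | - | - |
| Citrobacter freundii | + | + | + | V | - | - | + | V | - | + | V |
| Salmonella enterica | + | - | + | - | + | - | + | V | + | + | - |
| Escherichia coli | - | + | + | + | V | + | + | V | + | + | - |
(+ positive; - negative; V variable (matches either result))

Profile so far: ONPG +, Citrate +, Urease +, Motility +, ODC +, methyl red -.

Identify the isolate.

Serratia marcescens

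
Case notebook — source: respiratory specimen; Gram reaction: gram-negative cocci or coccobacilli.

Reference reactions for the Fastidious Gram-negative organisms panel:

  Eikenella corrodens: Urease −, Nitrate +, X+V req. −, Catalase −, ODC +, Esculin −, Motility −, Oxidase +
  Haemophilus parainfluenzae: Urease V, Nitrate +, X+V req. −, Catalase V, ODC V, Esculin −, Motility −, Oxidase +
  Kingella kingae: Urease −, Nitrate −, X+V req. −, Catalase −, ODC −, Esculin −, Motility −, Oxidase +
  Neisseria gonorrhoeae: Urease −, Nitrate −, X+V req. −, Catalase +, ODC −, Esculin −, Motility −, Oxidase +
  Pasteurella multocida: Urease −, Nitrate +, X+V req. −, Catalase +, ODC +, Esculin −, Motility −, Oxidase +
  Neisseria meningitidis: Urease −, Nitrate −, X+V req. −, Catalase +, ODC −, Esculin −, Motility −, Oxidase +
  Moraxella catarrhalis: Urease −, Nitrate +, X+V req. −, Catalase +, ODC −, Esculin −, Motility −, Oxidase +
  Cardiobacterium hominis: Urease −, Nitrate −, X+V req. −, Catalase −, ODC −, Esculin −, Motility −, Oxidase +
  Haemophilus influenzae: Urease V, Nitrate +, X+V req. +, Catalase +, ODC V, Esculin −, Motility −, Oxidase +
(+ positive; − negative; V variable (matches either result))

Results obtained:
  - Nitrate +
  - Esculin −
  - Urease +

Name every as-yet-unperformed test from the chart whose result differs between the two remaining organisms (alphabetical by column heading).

X+V req.

Nitrate +: excludes Kingella kingae, Neisseria gonorrhoeae, Neisseria meningitidis, Cardiobacterium hominis — 5 left.
Urease +: excludes Eikenella corrodens, Pasteurella multocida, Moraxella catarrhalis — 2 left.
Esculin −: all 2 remaining candidates are consistent.
Two candidates remain: Haemophilus influenzae and Haemophilus parainfluenzae.
  X+V req.: Haemophilus influenzae +, Haemophilus parainfluenzae − — discriminates.
  Catalase: + vs V — variable for at least one, does not separate.
  ODC: V vs V — variable for at least one, does not separate.
  Motility: − vs − — same for both, does not separate.
  Oxidase: + vs + — same for both, does not separate.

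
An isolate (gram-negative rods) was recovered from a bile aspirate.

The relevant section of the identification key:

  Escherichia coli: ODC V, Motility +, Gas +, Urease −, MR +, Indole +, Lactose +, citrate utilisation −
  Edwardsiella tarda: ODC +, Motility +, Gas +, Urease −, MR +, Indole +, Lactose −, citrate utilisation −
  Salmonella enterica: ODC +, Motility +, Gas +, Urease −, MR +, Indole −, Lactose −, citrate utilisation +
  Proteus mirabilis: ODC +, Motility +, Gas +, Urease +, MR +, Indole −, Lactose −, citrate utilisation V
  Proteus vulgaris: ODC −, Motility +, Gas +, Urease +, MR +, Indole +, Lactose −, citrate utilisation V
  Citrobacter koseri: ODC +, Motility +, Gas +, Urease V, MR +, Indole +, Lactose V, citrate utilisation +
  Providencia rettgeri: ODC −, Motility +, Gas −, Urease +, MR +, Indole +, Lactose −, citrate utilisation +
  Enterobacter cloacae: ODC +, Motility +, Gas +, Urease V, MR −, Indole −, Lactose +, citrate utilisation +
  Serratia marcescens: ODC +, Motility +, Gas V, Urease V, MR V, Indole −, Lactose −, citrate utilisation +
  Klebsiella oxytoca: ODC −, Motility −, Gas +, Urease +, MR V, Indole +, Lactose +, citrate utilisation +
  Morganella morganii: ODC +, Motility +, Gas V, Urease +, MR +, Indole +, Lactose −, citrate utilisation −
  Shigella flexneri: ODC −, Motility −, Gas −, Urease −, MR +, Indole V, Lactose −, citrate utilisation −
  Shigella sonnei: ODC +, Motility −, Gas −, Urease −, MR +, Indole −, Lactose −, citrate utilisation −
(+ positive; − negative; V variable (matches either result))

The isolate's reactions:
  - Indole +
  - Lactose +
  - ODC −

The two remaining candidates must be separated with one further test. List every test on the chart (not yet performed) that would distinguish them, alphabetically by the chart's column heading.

citrate utilisation, Motility, Urease

Lactose +: excludes 9 organisms — 4 left.
ODC −: excludes Citrobacter koseri, Enterobacter cloacae — 2 left.
Indole +: all 2 remaining candidates are consistent.
Two candidates remain: Escherichia coli and Klebsiella oxytoca.
  Motility: Escherichia coli +, Klebsiella oxytoca − — discriminates.
  Gas: + vs + — same for both, does not separate.
  Urease: Escherichia coli −, Klebsiella oxytoca + — discriminates.
  MR: + vs V — variable for at least one, does not separate.
  citrate utilisation: Escherichia coli −, Klebsiella oxytoca + — discriminates.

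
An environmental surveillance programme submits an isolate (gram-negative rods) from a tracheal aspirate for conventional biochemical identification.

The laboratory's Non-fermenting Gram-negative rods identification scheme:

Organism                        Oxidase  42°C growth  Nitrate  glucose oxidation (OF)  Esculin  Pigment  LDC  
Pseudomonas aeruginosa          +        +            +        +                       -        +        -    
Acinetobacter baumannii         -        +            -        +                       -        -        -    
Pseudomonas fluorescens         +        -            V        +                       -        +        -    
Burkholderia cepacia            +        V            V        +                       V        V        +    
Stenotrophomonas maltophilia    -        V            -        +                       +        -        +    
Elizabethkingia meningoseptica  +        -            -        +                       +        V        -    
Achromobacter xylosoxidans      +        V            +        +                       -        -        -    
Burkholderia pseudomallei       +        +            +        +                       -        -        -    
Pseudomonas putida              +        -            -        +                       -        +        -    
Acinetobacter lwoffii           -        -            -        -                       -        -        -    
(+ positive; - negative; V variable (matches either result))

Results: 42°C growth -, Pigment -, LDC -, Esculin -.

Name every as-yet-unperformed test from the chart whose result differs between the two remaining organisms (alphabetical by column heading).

glucose oxidation (OF), Nitrate, Oxidase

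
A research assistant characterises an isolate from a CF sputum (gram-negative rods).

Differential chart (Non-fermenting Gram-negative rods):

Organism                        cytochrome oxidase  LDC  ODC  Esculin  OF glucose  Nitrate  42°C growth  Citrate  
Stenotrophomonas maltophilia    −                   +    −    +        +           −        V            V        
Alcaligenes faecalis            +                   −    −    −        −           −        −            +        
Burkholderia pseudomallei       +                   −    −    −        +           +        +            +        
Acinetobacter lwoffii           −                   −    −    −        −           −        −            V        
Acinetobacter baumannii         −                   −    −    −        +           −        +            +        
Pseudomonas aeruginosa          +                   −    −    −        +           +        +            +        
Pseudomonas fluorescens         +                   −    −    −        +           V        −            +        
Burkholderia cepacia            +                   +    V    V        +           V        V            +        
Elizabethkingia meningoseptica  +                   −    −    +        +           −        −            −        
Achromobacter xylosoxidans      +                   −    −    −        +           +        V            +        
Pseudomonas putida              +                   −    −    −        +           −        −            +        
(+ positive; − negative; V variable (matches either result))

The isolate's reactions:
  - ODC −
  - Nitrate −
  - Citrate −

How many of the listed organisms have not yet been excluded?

ODC −: all 11 remaining candidates are consistent.
Nitrate −: excludes Burkholderia pseudomallei, Pseudomonas aeruginosa, Achromobacter xylosoxidans — 8 left.
Citrate −: excludes 5 organisms — 3 left.
Still consistent: Acinetobacter lwoffii, Elizabethkingia meningoseptica, Stenotrophomonas maltophilia.

3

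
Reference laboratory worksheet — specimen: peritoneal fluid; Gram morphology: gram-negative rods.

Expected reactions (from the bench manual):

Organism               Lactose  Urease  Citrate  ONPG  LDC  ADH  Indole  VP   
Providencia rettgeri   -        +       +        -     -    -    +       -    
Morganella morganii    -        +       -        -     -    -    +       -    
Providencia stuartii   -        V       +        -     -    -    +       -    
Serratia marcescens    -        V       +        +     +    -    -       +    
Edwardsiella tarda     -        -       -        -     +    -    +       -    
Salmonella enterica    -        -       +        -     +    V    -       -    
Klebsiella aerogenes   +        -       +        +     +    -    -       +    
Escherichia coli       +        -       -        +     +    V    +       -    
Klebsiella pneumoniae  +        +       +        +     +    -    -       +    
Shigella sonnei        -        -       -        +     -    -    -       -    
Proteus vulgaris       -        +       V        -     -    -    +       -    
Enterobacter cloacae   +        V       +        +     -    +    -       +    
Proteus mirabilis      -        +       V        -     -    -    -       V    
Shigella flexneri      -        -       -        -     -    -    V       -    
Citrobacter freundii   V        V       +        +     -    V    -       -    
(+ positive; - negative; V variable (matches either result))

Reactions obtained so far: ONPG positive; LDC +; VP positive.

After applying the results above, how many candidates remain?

VP +: excludes 10 organisms — 5 left.
ONPG +: excludes Proteus mirabilis — 4 left.
LDC +: excludes Enterobacter cloacae — 3 left.
Still consistent: Klebsiella aerogenes, Klebsiella pneumoniae, Serratia marcescens.

3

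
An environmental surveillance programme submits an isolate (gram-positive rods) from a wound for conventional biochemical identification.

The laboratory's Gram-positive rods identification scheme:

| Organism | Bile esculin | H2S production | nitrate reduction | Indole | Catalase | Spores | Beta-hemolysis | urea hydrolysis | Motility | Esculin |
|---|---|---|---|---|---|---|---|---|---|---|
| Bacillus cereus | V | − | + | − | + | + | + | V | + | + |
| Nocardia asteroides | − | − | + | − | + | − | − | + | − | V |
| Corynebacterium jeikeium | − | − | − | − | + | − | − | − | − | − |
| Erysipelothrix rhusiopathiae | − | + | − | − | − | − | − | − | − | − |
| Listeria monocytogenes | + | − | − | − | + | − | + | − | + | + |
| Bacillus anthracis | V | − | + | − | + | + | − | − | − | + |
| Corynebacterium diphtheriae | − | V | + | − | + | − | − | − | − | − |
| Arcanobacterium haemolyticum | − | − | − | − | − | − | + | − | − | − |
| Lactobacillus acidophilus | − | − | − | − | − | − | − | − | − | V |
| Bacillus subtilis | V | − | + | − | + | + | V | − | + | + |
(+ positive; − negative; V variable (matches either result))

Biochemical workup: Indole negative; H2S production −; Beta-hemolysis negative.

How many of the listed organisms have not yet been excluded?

Beta-hemolysis −: excludes Bacillus cereus, Listeria monocytogenes, Arcanobacterium haemolyticum — 7 left.
H2S production −: excludes Erysipelothrix rhusiopathiae — 6 left.
Indole −: all 6 remaining candidates are consistent.
Still consistent: Bacillus anthracis, Bacillus subtilis, Corynebacterium diphtheriae, Corynebacterium jeikeium, Lactobacillus acidophilus, Nocardia asteroides.

6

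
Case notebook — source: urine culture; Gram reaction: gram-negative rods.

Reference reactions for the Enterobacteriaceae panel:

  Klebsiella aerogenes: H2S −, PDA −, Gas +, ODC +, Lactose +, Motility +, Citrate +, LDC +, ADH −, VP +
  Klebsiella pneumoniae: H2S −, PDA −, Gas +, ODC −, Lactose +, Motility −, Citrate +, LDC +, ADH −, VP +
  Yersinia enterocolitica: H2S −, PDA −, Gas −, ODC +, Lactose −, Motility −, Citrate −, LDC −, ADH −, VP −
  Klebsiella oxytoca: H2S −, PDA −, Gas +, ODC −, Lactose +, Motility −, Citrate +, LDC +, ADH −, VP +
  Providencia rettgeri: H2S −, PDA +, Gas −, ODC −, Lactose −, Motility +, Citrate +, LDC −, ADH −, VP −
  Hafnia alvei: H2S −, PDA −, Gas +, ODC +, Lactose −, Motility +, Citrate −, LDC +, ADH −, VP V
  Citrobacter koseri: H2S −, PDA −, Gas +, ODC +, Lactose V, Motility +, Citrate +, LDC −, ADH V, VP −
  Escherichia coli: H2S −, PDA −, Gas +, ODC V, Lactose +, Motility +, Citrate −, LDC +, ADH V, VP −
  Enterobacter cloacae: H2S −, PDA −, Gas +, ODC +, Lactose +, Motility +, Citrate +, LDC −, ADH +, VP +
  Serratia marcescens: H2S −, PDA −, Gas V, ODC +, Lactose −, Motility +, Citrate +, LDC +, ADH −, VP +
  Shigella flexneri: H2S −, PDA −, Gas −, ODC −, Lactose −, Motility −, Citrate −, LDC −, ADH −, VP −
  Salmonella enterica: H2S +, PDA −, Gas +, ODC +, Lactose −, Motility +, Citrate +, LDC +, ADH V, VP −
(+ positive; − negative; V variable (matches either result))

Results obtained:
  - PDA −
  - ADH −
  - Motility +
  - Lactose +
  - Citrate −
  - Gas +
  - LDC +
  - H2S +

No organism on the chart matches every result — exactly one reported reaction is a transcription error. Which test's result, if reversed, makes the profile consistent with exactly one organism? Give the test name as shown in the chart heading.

H2S

As reported, no row in the chart matches all 8 reactions.
Reversing H2S (to −) → unique match: Escherichia coli.
Reversing LDC → still no organism matches.
Reversing ADH → still no organism matches.
Reversing Lactose → still no organism matches.
Reversing Citrate → still no organism matches.
Reversing Motility → still no organism matches.
Reversing PDA → still no organism matches.
Reversing Gas → still no organism matches.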